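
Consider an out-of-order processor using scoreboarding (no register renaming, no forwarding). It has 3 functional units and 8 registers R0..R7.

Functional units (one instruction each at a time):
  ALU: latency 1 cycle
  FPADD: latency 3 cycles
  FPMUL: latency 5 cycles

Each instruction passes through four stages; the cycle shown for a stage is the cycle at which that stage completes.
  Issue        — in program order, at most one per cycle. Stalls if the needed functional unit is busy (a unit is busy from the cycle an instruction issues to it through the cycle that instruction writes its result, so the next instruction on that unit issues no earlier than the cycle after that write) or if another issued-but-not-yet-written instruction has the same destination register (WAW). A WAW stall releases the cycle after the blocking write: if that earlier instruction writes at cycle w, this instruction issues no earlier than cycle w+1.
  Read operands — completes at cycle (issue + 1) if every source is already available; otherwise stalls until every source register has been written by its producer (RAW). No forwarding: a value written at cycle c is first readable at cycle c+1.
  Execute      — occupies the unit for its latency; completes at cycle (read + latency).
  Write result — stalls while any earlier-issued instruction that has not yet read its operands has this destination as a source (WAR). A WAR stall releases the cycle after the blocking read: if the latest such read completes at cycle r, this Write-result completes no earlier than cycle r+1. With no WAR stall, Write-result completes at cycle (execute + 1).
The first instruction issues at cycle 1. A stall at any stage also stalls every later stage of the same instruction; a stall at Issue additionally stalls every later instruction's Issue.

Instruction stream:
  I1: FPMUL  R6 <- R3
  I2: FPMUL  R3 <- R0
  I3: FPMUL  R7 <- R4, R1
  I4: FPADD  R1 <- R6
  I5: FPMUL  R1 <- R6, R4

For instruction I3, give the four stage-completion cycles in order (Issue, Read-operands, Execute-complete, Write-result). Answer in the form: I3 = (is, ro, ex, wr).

c1: I1 dispatched to FPMUL
c2: I1 operands ready
c7: I1 complete
c8: R6←I1
c9: I2 dispatched to FPMUL
c10: I2 operands ready
c15: I2 complete
c16: R3←I2
c17: I3 dispatched to FPMUL
c18: I3 operands ready | I4 dispatched to FPADD
c19: I4 operands ready
c22: I4 complete
c23: I3 complete | R1←I4
c24: R7←I3
c25: I5 dispatched to FPMUL
c26: I5 operands ready
c31: I5 complete
c32: R1←I5

I3 = (17, 18, 23, 24)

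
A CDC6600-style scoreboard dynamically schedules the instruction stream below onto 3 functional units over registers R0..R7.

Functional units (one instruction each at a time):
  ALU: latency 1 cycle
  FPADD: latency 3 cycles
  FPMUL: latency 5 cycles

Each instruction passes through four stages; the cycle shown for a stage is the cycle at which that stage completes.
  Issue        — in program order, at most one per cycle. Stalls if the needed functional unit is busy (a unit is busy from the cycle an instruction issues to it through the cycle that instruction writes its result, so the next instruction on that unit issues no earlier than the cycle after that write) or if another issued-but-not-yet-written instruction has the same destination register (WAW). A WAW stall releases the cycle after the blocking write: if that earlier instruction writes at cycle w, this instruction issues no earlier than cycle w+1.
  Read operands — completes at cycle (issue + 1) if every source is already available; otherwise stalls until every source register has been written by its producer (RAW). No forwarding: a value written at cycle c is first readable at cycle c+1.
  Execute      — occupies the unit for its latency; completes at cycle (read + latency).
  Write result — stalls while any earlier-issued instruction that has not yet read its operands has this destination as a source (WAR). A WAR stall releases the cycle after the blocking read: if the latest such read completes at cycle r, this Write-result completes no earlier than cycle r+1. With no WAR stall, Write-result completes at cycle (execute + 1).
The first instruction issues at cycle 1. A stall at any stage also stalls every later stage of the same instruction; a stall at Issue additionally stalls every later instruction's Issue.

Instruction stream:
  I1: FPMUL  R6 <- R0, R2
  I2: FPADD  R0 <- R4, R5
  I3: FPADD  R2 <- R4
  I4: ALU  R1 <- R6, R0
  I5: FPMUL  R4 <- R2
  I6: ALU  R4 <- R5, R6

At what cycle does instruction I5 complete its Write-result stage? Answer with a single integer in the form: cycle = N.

cycle = 20

[I1] 1/2/7/8
[I2] 2/3/6/7
[I3] 8/9/12/13  (struct: FPADD busy until I2 writes@7)
[I4] 9/10/11/12
[I5] 10/14/19/20  (RAW R2: wait I3 write@13)
[I6] 21/22/23/24  (WAW R4: wait I5 write@20)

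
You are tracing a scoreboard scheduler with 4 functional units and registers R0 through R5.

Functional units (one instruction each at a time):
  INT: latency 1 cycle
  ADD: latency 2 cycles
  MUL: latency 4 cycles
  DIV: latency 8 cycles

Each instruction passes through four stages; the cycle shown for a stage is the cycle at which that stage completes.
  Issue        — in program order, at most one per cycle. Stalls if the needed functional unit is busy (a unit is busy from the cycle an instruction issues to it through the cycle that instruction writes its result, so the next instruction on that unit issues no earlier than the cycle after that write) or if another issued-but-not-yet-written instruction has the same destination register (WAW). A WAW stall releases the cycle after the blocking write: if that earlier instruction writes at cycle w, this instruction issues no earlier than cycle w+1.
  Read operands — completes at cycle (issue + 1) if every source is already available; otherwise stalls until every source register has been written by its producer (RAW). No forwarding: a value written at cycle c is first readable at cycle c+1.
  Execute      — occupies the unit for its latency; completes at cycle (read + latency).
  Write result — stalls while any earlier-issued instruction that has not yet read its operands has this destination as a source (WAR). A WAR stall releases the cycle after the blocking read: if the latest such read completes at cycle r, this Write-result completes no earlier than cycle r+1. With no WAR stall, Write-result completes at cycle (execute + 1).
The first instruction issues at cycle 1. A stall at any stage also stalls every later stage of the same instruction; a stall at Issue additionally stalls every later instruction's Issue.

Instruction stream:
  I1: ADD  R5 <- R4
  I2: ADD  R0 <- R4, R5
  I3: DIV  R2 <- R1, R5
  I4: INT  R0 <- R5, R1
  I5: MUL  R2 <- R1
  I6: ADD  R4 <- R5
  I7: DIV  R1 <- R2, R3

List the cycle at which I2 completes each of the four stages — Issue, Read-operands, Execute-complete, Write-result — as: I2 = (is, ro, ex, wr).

t=1  issue I1 (ADD)
t=2  I1 read-ops
t=4  I1 finished on ADD
t=5  I1→R5
t=6  issue I2 (ADD)
t=7  I2 read-ops · issue I3 (DIV)
t=8  I3 read-ops
t=9  I2 finished on ADD
t=10  I2→R0
t=11  issue I4 (INT)
t=12  I4 read-ops
t=13  I4 finished on INT
t=14  I4→R0
t=16  I3 finished on DIV
t=17  I3→R2
t=18  issue I5 (MUL)
t=19  I5 read-ops · issue I6 (ADD)
t=20  I6 read-ops · issue I7 (DIV)
t=22  I6 finished on ADD
t=23  I5 finished on MUL · I6→R4
t=24  I5→R2
t=25  I7 read-ops
t=33  I7 finished on DIV
t=34  I7→R1

I2 = (6, 7, 9, 10)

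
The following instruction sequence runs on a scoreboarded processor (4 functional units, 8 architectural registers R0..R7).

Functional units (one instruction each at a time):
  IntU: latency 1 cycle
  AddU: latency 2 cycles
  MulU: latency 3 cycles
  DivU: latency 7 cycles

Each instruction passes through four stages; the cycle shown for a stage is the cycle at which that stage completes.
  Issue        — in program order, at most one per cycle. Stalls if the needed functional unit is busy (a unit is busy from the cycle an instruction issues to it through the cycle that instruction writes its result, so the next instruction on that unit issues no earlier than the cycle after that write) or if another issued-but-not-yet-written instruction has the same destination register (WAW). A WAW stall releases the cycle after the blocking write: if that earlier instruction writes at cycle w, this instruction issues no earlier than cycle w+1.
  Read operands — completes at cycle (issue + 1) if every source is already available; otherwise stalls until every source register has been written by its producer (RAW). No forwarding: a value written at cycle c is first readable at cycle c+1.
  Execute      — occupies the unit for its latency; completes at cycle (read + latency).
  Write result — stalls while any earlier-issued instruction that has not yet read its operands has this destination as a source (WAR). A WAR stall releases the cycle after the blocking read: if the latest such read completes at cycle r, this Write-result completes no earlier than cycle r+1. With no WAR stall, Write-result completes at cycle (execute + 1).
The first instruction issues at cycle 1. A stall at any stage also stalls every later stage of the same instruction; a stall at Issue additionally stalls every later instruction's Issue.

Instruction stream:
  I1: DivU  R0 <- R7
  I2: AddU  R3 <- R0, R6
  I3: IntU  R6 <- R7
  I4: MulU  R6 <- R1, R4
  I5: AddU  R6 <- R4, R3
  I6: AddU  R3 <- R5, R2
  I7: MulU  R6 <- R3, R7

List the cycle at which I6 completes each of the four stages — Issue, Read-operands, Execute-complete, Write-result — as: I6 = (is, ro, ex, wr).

c1: I1 dispatched to DivU
c2: I1 operands ready | I2 dispatched to AddU
c3: I3 dispatched to IntU
c4: I3 operands ready
c5: I3 complete
c9: I1 complete
c10: R0←I1
c11: I2 operands ready
c12: R6←I3
c13: I2 complete | I4 dispatched to MulU
c14: R3←I2 | I4 operands ready
c17: I4 complete
c18: R6←I4
c19: I5 dispatched to AddU
c20: I5 operands ready
c22: I5 complete
c23: R6←I5
c24: I6 dispatched to AddU
c25: I6 operands ready | I7 dispatched to MulU
c27: I6 complete
c28: R3←I6
c29: I7 operands ready
c32: I7 complete
c33: R6←I7

I6 = (24, 25, 27, 28)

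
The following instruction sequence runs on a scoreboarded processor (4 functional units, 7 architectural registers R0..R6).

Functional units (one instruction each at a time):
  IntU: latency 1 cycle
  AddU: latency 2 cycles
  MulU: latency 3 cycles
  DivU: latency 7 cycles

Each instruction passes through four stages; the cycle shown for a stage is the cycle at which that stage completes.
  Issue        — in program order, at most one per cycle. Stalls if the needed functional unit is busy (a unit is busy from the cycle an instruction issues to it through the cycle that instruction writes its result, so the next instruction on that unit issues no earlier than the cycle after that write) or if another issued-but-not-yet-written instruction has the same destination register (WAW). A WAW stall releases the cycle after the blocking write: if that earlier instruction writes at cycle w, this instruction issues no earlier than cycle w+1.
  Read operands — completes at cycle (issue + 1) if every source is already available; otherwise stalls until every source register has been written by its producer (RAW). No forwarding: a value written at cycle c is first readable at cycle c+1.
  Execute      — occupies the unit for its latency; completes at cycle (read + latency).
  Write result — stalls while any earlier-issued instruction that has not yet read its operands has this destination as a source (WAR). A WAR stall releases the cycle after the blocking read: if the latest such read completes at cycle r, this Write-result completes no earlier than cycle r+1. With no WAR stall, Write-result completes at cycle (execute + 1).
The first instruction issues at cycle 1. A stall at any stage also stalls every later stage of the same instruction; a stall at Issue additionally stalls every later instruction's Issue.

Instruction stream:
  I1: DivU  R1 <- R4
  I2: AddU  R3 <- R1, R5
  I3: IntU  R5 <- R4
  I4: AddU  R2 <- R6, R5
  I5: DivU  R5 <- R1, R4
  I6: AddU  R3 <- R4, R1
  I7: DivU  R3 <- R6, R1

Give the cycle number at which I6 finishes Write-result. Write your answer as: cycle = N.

cycle = 24

I1  is:1  ro:2  ex:9  wr:10
I2  is:2  ro:11  ex:13  wr:14  — RAW R1: wait I1 write@10
I3  is:3  ro:4  ex:5  wr:12  — WAR R5: wait I2 read@11
I4  is:15  ro:16  ex:18  wr:19  — struct: AddU busy until I2 writes@14
I5  is:16  ro:17  ex:24  wr:25
I6  is:20  ro:21  ex:23  wr:24  — struct: AddU busy until I4 writes@19
I7  is:26  ro:27  ex:34  wr:35  — struct: DivU busy until I5 writes@25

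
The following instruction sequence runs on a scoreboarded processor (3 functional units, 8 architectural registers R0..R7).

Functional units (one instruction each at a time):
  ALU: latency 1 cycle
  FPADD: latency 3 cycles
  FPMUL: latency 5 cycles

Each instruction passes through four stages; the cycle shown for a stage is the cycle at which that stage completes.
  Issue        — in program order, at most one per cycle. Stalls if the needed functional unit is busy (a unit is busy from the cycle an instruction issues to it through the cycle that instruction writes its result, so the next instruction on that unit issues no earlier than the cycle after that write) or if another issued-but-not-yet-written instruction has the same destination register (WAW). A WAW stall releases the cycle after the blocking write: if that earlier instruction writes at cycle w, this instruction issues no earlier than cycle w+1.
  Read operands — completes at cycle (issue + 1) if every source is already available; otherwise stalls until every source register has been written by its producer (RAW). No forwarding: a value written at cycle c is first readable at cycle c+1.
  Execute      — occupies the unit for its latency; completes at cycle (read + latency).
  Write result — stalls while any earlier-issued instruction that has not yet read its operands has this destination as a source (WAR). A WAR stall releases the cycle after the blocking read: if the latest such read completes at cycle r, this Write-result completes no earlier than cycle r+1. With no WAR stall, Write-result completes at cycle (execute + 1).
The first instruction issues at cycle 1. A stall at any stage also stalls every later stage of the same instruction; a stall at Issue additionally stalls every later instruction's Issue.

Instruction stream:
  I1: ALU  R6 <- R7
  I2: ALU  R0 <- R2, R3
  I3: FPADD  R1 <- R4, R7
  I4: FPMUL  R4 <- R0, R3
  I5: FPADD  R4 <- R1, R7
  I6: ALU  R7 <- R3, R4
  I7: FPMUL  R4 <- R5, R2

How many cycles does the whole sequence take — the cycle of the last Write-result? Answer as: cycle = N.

cycle = 29

I1: IS=1 RO=2 EX=3 WR=4
I2: IS=5 RO=6 EX=7 WR=8  [struct: ALU busy until I1 writes@4]
I3: IS=6 RO=7 EX=10 WR=11
I4: IS=7 RO=9 EX=14 WR=15  [RAW R0: wait I2 write@8]
I5: IS=16 RO=17 EX=20 WR=21  [WAW R4: wait I4 write@15]
I6: IS=17 RO=22 EX=23 WR=24  [RAW R4: wait I5 write@21]
I7: IS=22 RO=23 EX=28 WR=29  [WAW R4: wait I5 write@21]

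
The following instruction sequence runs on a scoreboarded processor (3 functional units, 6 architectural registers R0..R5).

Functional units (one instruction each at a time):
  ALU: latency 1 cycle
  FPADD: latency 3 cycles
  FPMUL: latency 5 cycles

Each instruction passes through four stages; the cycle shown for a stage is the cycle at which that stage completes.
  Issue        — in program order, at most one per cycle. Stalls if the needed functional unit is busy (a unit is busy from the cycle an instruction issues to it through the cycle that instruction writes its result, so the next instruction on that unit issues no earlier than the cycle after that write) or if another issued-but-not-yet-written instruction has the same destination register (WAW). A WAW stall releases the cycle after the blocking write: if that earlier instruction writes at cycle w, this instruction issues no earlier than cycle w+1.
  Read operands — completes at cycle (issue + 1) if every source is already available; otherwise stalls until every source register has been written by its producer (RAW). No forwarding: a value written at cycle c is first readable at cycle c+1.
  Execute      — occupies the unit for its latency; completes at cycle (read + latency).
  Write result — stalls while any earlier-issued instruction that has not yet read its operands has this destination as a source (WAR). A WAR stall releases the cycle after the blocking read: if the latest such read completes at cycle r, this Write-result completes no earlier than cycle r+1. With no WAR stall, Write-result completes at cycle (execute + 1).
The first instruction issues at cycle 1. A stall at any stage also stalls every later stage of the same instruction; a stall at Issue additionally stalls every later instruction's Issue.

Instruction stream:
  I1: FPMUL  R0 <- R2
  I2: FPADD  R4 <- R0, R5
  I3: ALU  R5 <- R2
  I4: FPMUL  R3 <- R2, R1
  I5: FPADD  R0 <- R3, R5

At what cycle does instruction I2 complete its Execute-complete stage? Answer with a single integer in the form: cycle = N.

cycle = 12

I1  is:1  ro:2  ex:7  wr:8
I2  is:2  ro:9  ex:12  wr:13  — RAW R0: wait I1 write@8
I3  is:3  ro:4  ex:5  wr:10  — WAR R5: wait I2 read@9
I4  is:9  ro:10  ex:15  wr:16  — struct: FPMUL busy until I1 writes@8
I5  is:14  ro:17  ex:20  wr:21  — struct: FPADD busy until I2 writes@13, RAW R3: wait I4 write@16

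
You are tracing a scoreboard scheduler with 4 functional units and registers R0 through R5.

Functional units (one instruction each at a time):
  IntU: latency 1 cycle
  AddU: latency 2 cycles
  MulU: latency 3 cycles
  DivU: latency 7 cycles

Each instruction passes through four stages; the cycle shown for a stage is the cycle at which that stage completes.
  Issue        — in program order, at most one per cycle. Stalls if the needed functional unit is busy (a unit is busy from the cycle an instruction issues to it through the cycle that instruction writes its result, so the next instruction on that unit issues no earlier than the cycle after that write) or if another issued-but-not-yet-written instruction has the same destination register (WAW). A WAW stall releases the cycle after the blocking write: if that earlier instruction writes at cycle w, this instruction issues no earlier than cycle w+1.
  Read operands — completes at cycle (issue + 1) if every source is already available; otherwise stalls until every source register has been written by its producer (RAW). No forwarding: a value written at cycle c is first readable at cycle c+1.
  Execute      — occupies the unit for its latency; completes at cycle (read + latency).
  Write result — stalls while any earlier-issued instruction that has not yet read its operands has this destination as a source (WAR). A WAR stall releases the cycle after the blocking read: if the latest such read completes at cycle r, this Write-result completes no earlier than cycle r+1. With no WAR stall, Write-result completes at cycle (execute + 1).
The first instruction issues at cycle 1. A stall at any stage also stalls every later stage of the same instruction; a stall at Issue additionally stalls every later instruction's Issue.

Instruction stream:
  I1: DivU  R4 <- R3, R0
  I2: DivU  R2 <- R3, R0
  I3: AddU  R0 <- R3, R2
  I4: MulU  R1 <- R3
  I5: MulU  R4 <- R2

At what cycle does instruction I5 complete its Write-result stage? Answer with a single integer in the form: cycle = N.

cycle = 25

I1: IS=1 RO=2 EX=9 WR=10
I2: IS=11 RO=12 EX=19 WR=20  [struct: DivU busy until I1 writes@10]
I3: IS=12 RO=21 EX=23 WR=24  [RAW R2: wait I2 write@20]
I4: IS=13 RO=14 EX=17 WR=18
I5: IS=19 RO=21 EX=24 WR=25  [struct: MulU busy until I4 writes@18; RAW R2: wait I2 write@20]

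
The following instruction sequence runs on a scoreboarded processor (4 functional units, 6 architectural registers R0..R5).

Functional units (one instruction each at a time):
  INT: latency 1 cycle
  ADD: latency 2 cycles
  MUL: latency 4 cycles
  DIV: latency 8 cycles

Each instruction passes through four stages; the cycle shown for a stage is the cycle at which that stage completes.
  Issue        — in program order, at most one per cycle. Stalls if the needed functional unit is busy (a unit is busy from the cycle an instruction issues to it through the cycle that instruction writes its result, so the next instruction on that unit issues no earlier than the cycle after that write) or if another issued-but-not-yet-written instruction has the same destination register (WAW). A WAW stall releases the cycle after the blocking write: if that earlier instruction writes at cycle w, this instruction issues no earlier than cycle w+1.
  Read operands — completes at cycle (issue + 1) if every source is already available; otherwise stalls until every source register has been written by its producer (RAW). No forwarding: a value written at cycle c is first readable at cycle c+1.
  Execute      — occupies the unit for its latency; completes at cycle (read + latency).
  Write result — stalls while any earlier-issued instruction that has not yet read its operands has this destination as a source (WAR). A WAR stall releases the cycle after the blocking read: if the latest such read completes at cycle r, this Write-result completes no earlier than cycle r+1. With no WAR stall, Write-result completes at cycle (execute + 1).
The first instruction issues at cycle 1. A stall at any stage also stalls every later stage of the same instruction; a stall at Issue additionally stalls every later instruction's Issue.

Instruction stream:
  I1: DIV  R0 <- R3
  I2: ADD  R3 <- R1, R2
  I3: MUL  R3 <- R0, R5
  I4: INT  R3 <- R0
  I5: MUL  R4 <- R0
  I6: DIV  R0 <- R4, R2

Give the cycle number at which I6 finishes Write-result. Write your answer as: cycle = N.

cycle = 35

1) issue 1, read 2, done 10, write 11
2) issue 2, read 3, done 5, write 6
3) issue 7, read 12, done 16, write 17  <WAW R3: wait I2 write@6 / RAW R0: wait I1 write@11>
4) issue 18, read 19, done 20, write 21  <WAW R3: wait I3 write@17>
5) issue 19, read 20, done 24, write 25
6) issue 20, read 26, done 34, write 35  <RAW R4: wait I5 write@25>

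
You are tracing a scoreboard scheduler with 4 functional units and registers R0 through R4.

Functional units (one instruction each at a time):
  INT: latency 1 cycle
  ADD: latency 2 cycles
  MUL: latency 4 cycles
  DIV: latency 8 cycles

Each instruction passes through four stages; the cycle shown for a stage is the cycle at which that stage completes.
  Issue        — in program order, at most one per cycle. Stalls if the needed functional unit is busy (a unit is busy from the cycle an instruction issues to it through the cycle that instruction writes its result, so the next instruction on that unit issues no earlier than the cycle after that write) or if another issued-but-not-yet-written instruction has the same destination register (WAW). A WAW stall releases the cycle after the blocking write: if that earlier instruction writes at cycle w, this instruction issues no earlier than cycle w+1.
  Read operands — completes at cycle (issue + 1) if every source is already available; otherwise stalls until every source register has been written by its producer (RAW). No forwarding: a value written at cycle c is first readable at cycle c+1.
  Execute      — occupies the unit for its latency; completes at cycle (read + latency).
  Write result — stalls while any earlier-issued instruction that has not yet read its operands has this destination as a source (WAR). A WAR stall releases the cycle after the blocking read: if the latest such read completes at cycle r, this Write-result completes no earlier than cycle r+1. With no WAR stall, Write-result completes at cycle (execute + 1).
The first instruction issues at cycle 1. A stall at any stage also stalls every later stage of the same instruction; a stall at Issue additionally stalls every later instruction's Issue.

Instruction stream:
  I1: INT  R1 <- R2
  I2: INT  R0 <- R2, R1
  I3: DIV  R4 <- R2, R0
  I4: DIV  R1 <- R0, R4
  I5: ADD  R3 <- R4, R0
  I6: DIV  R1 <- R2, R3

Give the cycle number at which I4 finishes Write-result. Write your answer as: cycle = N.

[1] I1 issues→INT
[2] I1 reads
[3] I1 exec-done
[4] I1 writes R1
[5] I2 issues→INT
[6] I2 reads, I3 issues→DIV
[7] I2 exec-done
[8] I2 writes R0
[9] I3 reads
[17] I3 exec-done
[18] I3 writes R4
[19] I4 issues→DIV
[20] I4 reads, I5 issues→ADD
[21] I5 reads
[23] I5 exec-done
[24] I5 writes R3
[28] I4 exec-done
[29] I4 writes R1
[30] I6 issues→DIV
[31] I6 reads
[39] I6 exec-done
[40] I6 writes R1

cycle = 29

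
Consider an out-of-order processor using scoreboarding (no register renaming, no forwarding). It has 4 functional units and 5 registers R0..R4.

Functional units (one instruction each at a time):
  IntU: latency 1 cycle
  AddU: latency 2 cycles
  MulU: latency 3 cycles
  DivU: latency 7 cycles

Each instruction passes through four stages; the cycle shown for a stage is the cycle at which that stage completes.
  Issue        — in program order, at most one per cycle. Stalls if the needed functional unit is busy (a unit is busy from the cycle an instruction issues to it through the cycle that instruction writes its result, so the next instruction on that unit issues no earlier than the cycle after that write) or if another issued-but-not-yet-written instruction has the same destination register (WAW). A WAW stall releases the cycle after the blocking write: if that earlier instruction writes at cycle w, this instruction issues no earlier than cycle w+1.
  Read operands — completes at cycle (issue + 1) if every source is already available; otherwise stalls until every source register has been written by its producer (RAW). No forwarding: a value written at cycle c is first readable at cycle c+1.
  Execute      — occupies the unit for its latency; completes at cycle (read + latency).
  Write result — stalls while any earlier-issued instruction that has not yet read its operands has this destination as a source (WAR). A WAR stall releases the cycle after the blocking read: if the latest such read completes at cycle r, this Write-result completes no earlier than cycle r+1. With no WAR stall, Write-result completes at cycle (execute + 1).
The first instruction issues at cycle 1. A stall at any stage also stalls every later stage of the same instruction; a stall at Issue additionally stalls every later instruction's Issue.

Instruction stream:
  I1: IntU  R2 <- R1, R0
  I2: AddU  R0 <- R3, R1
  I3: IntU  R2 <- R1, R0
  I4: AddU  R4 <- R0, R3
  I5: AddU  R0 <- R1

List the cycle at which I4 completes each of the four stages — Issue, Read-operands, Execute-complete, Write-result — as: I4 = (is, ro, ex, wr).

I4 = (7, 8, 10, 11)

I1: IS=1 RO=2 EX=3 WR=4
I2: IS=2 RO=3 EX=5 WR=6
I3: IS=5 RO=7 EX=8 WR=9  [struct: IntU busy until I1 writes@4; RAW R0: wait I2 write@6]
I4: IS=7 RO=8 EX=10 WR=11  [struct: AddU busy until I2 writes@6]
I5: IS=12 RO=13 EX=15 WR=16  [struct: AddU busy until I4 writes@11]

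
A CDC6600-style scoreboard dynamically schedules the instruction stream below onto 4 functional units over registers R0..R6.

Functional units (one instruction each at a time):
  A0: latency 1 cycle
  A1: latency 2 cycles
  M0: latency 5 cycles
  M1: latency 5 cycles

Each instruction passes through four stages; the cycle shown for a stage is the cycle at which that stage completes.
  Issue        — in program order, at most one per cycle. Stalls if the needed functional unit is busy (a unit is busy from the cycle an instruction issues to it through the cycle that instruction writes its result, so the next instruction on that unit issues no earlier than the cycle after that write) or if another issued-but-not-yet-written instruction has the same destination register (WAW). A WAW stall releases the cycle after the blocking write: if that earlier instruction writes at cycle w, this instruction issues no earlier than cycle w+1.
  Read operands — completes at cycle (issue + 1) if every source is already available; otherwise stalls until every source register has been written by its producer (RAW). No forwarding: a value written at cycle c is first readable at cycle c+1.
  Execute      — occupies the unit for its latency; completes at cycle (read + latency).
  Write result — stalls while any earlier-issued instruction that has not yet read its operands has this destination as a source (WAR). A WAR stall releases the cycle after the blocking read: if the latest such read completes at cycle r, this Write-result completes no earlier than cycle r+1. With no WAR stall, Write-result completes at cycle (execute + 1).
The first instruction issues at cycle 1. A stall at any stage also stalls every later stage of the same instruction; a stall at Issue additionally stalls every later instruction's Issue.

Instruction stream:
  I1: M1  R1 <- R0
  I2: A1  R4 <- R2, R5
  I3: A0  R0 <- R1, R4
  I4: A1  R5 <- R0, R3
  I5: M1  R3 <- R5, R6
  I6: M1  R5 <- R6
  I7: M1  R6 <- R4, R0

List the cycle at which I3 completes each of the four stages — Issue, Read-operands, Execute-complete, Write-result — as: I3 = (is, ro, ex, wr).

I3 = (3, 9, 10, 11)

[I1] 1/2/7/8
[I2] 2/3/5/6
[I3] 3/9/10/11  (RAW R1: wait I1 write@8)
[I4] 7/12/14/15  (struct: A1 busy until I2 writes@6; RAW R0: wait I3 write@11)
[I5] 9/16/21/22  (struct: M1 busy until I1 writes@8; RAW R5: wait I4 write@15)
[I6] 23/24/29/30  (struct: M1 busy until I5 writes@22)
[I7] 31/32/37/38  (struct: M1 busy until I6 writes@30)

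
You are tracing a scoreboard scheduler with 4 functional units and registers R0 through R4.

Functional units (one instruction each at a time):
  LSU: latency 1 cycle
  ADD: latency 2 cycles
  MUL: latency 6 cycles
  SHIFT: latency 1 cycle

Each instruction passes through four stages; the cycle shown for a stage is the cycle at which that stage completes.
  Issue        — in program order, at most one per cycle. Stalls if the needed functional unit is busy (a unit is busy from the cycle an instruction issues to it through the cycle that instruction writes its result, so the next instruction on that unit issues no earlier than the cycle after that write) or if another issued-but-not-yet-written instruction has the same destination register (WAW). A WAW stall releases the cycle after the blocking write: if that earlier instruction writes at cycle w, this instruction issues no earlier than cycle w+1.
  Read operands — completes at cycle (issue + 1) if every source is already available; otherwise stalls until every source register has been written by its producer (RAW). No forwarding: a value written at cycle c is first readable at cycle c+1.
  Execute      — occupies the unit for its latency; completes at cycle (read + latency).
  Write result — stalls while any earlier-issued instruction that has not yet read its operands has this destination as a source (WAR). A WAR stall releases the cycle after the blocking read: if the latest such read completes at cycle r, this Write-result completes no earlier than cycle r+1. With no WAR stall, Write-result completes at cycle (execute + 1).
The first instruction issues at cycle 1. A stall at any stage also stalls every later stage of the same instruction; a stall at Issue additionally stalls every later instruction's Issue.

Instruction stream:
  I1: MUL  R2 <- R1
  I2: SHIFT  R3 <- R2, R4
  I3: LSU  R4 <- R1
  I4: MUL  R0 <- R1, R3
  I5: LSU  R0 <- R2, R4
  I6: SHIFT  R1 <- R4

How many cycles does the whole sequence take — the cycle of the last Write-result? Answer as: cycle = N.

t=1  I1 dispatched to MUL
t=2  I1 operands ready, I2 dispatched to SHIFT
t=3  I3 dispatched to LSU
t=4  I3 operands ready
t=5  I3 complete
t=8  I1 complete
t=9  R2←I1
t=10  I2 operands ready, I4 dispatched to MUL
t=11  I2 complete, R4←I3
t=12  R3←I2
t=13  I4 operands ready
t=19  I4 complete
t=20  R0←I4
t=21  I5 dispatched to LSU
t=22  I5 operands ready, I6 dispatched to SHIFT
t=23  I5 complete, I6 operands ready
t=24  R0←I5, I6 complete
t=25  R1←I6

cycle = 25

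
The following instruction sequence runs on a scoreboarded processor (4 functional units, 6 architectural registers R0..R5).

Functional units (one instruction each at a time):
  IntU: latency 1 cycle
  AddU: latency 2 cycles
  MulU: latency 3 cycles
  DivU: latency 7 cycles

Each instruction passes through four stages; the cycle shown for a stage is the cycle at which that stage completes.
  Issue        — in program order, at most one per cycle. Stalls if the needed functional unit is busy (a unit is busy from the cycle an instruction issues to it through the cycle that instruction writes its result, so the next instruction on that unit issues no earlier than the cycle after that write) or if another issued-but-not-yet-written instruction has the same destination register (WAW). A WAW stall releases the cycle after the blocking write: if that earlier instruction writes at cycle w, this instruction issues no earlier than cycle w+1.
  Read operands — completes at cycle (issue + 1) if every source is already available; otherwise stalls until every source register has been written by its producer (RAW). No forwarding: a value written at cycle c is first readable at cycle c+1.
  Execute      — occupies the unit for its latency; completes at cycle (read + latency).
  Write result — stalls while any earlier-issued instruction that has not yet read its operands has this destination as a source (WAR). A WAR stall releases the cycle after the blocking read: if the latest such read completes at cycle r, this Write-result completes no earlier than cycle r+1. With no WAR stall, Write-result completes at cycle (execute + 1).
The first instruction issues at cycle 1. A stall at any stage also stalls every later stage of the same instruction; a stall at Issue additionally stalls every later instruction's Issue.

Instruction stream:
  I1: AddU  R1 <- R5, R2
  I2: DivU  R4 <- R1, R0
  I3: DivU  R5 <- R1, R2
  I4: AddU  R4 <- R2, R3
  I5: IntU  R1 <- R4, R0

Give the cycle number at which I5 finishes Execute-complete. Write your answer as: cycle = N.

c1: I1 issues→AddU
c2: I1 reads; I2 issues→DivU
c4: I1 exec-done
c5: I1 writes R1
c6: I2 reads
c13: I2 exec-done
c14: I2 writes R4
c15: I3 issues→DivU
c16: I3 reads; I4 issues→AddU
c17: I4 reads; I5 issues→IntU
c19: I4 exec-done
c20: I4 writes R4
c21: I5 reads
c22: I5 exec-done
c23: I3 exec-done; I5 writes R1
c24: I3 writes R5

cycle = 22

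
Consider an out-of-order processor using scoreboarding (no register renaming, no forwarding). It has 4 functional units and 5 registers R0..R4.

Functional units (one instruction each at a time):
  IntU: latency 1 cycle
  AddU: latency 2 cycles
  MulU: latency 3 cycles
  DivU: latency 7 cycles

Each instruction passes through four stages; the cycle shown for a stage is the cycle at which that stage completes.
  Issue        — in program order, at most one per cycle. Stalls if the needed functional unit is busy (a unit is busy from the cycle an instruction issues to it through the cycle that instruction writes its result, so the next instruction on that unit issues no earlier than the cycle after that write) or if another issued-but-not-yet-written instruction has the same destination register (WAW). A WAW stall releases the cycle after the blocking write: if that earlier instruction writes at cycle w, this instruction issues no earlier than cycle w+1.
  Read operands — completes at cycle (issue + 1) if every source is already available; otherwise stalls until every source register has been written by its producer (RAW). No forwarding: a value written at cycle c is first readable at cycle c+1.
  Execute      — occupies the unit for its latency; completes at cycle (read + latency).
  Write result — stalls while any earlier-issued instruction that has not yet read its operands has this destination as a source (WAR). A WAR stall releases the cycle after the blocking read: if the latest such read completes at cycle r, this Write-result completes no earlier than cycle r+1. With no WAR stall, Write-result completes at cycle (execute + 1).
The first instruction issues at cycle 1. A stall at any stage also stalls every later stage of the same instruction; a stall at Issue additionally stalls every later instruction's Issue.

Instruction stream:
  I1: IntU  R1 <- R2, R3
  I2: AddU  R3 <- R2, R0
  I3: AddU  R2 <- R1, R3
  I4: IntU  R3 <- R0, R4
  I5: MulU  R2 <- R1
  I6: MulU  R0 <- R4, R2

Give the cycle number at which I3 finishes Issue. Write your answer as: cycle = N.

cycle = 7

I1 -> (1, 2, 3, 4)
I2 -> (2, 3, 5, 6)
I3 -> (7, 8, 10, 11)  // struct: AddU busy until I2 writes@6
I4 -> (8, 9, 10, 11)
I5 -> (12, 13, 16, 17)  // WAW R2: wait I3 write@11
I6 -> (18, 19, 22, 23)  // struct: MulU busy until I5 writes@17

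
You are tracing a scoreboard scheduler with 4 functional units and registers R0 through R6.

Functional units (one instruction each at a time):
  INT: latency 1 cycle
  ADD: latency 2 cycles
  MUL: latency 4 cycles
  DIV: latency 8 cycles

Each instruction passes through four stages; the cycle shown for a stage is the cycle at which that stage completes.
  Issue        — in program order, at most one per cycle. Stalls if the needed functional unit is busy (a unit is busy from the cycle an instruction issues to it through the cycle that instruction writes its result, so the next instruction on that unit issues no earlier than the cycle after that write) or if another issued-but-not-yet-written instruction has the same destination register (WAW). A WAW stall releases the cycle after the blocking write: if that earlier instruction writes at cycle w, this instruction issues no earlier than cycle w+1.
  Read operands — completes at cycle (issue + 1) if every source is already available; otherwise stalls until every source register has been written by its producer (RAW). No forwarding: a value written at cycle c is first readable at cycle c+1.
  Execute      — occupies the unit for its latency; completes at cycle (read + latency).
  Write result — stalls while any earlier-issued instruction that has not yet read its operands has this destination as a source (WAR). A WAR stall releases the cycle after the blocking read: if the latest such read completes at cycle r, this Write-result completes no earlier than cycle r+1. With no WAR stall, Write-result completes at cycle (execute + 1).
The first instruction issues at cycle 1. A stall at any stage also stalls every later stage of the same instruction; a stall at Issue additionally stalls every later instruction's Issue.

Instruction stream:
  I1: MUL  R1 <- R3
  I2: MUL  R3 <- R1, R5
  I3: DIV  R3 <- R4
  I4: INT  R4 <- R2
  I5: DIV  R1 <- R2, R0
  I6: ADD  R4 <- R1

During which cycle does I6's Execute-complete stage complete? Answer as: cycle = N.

cycle = 39

I1  is:1  ro:2  ex:6  wr:7
I2  is:8  ro:9  ex:13  wr:14  — struct: MUL busy until I1 writes@7
I3  is:15  ro:16  ex:24  wr:25  — WAW R3: wait I2 write@14
I4  is:16  ro:17  ex:18  wr:19
I5  is:26  ro:27  ex:35  wr:36  — struct: DIV busy until I3 writes@25
I6  is:27  ro:37  ex:39  wr:40  — RAW R1: wait I5 write@36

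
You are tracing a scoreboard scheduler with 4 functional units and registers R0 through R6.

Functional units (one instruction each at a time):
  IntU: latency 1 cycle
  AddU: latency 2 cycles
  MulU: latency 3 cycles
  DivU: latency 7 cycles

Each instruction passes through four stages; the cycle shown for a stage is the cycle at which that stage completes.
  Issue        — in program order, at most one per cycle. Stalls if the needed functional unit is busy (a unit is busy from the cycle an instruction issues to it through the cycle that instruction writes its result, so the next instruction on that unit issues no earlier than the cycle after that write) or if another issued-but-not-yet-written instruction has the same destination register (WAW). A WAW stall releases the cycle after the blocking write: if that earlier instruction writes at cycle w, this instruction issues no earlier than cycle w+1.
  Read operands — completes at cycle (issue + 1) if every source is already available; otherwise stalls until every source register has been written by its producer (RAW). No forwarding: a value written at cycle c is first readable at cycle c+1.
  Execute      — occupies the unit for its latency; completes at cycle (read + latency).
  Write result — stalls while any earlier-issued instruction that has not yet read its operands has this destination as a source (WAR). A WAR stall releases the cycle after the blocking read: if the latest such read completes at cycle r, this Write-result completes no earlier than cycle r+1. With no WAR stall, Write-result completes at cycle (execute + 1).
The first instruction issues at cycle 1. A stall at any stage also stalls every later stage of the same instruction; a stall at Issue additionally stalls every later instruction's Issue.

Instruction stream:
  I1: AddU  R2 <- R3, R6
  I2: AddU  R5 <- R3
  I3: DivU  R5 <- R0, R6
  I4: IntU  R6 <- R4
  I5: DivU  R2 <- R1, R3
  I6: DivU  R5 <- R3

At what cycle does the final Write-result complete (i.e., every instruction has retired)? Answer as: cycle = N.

cycle 1: I1 dispatched to AddU
cycle 2: I1 operands ready
cycle 4: I1 complete
cycle 5: R2←I1
cycle 6: I2 dispatched to AddU
cycle 7: I2 operands ready
cycle 9: I2 complete
cycle 10: R5←I2
cycle 11: I3 dispatched to DivU
cycle 12: I3 operands ready; I4 dispatched to IntU
cycle 13: I4 operands ready
cycle 14: I4 complete
cycle 15: R6←I4
cycle 19: I3 complete
cycle 20: R5←I3
cycle 21: I5 dispatched to DivU
cycle 22: I5 operands ready
cycle 29: I5 complete
cycle 30: R2←I5
cycle 31: I6 dispatched to DivU
cycle 32: I6 operands ready
cycle 39: I6 complete
cycle 40: R5←I6

cycle = 40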